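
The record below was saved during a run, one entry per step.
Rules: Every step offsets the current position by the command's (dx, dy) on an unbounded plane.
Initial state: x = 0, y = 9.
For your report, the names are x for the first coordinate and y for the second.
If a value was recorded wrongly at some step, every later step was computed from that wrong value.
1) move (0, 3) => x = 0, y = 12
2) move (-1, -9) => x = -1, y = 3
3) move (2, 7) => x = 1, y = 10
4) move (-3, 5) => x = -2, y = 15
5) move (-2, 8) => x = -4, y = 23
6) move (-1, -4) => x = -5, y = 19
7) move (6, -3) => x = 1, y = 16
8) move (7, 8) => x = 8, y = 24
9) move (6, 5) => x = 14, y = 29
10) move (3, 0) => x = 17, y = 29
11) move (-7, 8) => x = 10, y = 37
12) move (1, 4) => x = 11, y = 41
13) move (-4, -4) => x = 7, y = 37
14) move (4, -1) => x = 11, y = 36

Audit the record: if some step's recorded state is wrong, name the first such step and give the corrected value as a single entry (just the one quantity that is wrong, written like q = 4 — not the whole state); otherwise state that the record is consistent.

step 1: x = 0 + (0) = 0, y = 9 + (3) = 12 -> checks out
step 2: x = 0 + (-1) = -1, y = 12 + (-9) = 3 -> exactly as logged
step 3: x = -1 + (2) = 1, y = 3 + (7) = 10 -> consistent with the record
step 4: x = 1 + (-3) = -2, y = 10 + (5) = 15 -> matches
step 5: x = -2 + (-2) = -4, y = 15 + (8) = 23 -> same as recorded
step 6: x = -4 + (-1) = -5, y = 23 + (-4) = 19 -> matches
step 7: x = -5 + (6) = 1, y = 19 + (-3) = 16 -> exactly as logged
step 8: x = 1 + (7) = 8, y = 16 + (8) = 24 -> exactly as logged
step 9: x = 8 + (6) = 14, y = 24 + (5) = 29 -> checks out
step 10: x = 14 + (3) = 17, y = 29 + (0) = 29 -> same as recorded
step 11: x = 17 + (-7) = 10, y = 29 + (8) = 37 -> no discrepancy
step 12: x = 10 + (1) = 11, y = 37 + (4) = 41 -> matches
step 13: x = 11 + (-4) = 7, y = 41 + (-4) = 37 -> same as recorded
step 14: x = 7 + (4) = 11, y = 37 + (-1) = 36 -> checks out
Each recorded entry agrees with the recomputation.

no error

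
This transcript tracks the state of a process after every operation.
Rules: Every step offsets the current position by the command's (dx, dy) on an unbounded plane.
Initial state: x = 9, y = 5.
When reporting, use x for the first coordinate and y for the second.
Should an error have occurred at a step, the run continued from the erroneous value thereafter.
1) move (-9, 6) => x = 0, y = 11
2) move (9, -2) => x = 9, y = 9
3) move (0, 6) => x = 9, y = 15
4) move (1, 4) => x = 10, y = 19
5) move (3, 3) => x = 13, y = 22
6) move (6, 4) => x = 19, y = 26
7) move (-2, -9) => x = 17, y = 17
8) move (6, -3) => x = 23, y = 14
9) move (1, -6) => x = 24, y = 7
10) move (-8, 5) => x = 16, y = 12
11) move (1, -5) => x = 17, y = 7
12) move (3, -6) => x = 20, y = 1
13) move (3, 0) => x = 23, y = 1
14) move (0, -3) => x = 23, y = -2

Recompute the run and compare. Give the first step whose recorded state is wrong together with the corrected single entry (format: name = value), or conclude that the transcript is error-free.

step 9, y = 8

1. x = 9 + (-9) = 0, y = 5 + (6) = 11 (verified)
2. x = 0 + (9) = 9, y = 11 + (-2) = 9 (consistent with the transcript)
3. x = 9 + (0) = 9, y = 9 + (6) = 15 (exactly as logged)
4. x = 9 + (1) = 10, y = 15 + (4) = 19 (agrees with the transcript)
5. x = 10 + (3) = 13, y = 19 + (3) = 22 (consistent with the transcript)
6. x = 13 + (6) = 19, y = 22 + (4) = 26 (in agreement)
7. x = 19 + (-2) = 17, y = 26 + (-9) = 17 (in agreement)
8. x = 17 + (6) = 23, y = 17 + (-3) = 14 (confirmed correct)
9. x = 23 + (1) = 24, y = 14 + (-6) = 8 (not what was recorded)
That makes step 9 the first incorrect line — y = 8 is what it should show.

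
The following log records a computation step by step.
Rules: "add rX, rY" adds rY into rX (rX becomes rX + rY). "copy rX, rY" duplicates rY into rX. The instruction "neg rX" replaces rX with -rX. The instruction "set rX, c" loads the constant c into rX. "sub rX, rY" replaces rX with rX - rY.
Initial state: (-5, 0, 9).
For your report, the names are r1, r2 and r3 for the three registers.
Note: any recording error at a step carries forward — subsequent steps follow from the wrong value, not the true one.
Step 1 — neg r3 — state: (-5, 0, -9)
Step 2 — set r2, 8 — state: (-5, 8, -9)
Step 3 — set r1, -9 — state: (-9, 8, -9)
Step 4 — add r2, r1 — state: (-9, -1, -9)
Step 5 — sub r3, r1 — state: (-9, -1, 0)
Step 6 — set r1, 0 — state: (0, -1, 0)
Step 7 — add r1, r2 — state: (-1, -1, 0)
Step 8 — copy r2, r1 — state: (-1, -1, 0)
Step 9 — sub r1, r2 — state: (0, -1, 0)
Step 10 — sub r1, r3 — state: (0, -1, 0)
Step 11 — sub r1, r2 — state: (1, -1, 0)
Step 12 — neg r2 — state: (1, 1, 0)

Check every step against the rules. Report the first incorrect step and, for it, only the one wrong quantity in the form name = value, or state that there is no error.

no error

Step 1: r3 = -(9) = -9 — exactly as logged.
Step 2: r2 = 8 — agrees with the log.
Step 3: r1 = -9 — exactly as logged.
Step 4: r2 = 8 + -9 = -1 — verified.
Step 5: r3 = -9 - -9 = 0 — exactly as logged.
Step 6: r1 = 0 — checks out.
Step 7: r1 = 0 + -1 = -1 — verified.
Step 8: r2 = -1 — confirmed correct.
Step 9: r1 = -1 - -1 = 0 — in agreement.
Step 10: r1 = 0 - 0 = 0 — checks out.
Step 11: r1 = 0 - -1 = 1 — in agreement.
Step 12: r2 = -(-1) = 1 — no discrepancy.
Each recorded entry agrees with the recomputation.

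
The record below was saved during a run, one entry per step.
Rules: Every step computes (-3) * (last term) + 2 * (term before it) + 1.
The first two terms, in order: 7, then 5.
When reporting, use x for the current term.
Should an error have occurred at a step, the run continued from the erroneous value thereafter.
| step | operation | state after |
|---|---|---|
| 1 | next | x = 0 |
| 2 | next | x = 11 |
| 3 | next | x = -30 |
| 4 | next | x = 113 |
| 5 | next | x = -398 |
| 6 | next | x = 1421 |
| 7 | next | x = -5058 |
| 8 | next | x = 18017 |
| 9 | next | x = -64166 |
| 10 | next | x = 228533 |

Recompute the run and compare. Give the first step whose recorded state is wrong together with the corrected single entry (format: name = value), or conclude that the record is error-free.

step 3, x = -32

step 1: x = -3*(5) + (2)*(7) + (1) = 0 -> verified
step 2: x = -3*(0) + (2)*(5) + (1) = 11 -> matches
step 3: x = -3*(11) + (2)*(0) + (1) = -32 -> the recorded entry deviates here
That makes step 3 the first incorrect line — x = -32 is what it should show.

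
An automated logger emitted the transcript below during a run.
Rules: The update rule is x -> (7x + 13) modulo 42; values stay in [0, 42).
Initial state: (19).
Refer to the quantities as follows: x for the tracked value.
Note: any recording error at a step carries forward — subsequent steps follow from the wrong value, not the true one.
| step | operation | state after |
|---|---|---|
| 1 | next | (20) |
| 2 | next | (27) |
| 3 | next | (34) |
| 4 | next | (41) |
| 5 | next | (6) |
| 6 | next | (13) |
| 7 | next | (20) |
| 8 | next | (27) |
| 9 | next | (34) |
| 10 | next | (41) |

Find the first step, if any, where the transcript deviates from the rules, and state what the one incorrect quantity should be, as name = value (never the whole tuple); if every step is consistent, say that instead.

no error

step 1: x = (7*19 + 13) mod 42 = 20 -> checks out
step 2: x = (7*20 + 13) mod 42 = 27 -> agrees with the transcript
step 3: x = (7*27 + 13) mod 42 = 34 -> verified
step 4: x = (7*34 + 13) mod 42 = 41 -> matches
step 5: x = (7*41 + 13) mod 42 = 6 -> matches
step 6: x = (7*6 + 13) mod 42 = 13 -> matches
step 7: x = (7*13 + 13) mod 42 = 20 -> verified
step 8: x = (7*20 + 13) mod 42 = 27 -> in agreement
step 9: x = (7*27 + 13) mod 42 = 34 -> matches
step 10: x = (7*34 + 13) mod 42 = 41 -> no discrepancy
No step deviates from the rules.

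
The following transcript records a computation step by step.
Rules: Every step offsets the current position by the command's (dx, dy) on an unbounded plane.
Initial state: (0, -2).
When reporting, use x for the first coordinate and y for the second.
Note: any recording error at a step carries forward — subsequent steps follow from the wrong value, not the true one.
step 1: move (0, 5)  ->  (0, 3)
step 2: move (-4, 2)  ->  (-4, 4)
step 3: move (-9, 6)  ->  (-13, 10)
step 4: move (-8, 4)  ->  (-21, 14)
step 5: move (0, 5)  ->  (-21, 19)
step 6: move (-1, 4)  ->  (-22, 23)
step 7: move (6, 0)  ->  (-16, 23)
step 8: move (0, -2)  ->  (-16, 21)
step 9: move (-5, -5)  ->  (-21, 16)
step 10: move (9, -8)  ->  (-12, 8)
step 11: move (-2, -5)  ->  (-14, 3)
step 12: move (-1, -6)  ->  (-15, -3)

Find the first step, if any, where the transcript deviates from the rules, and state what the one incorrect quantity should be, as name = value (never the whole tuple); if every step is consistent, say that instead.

step 2, y = 5

Recomputing the run from the initial state:
step 1: x = 0, y = 3
step 2: x = -4, y = 5
step 3: x = -13, y = 11
step 4: x = -21, y = 15
step 5: x = -21, y = 20
step 6: x = -22, y = 24
step 7: x = -16, y = 24
step 8: x = -16, y = 22
step 9: x = -21, y = 17
step 10: x = -12, y = 9
step 11: x = -14, y = 4
step 12: x = -15, y = -2
The first disagreement with the transcript is at step 2, where the value should be y = 5.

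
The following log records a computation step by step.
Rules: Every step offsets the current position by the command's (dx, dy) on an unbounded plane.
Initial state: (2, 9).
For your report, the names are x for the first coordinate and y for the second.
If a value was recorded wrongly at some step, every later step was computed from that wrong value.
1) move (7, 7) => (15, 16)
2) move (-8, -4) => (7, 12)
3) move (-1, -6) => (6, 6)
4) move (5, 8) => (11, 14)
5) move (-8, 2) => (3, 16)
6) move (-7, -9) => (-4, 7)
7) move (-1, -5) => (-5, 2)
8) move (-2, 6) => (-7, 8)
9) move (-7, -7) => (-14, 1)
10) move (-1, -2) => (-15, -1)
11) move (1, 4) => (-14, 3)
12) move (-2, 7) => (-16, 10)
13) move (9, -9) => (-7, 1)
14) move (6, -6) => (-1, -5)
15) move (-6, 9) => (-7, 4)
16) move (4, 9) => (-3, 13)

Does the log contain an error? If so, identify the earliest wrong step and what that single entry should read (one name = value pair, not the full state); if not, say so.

step 1, x = 9

Step 1: x = 2 + (7) = 9, y = 9 + (7) = 16 — the log disagrees here.
The earliest wrong entry is at step 1: it should read x = 9.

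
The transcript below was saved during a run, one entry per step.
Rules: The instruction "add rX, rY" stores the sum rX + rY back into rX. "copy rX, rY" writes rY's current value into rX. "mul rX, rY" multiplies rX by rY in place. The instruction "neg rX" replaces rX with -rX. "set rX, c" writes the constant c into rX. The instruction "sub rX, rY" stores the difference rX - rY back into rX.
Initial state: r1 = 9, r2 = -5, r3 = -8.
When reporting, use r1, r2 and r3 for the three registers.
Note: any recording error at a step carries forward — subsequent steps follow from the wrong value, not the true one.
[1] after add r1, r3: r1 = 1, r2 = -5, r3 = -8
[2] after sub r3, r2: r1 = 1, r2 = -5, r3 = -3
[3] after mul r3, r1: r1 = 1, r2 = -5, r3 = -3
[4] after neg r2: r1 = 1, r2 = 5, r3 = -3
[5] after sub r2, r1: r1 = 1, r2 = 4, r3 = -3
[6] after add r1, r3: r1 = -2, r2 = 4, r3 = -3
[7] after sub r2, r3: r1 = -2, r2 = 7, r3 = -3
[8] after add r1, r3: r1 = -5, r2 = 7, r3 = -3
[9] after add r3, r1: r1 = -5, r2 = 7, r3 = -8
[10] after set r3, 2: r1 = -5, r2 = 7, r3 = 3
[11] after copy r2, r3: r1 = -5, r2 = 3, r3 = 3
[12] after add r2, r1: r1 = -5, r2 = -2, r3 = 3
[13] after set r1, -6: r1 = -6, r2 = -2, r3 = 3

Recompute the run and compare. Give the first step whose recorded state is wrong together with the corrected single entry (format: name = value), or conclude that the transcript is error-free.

Recomputing the run from the initial state:
step 1: r1 = 1, r2 = -5, r3 = -8
step 2: r1 = 1, r2 = -5, r3 = -3
step 3: r1 = 1, r2 = -5, r3 = -3
step 4: r1 = 1, r2 = 5, r3 = -3
step 5: r1 = 1, r2 = 4, r3 = -3
step 6: r1 = -2, r2 = 4, r3 = -3
step 7: r1 = -2, r2 = 7, r3 = -3
step 8: r1 = -5, r2 = 7, r3 = -3
step 9: r1 = -5, r2 = 7, r3 = -8
step 10: r1 = -5, r2 = 7, r3 = 2
step 11: r1 = -5, r2 = 2, r3 = 2
step 12: r1 = -5, r2 = -3, r3 = 2
step 13: r1 = -6, r2 = -3, r3 = 2
The first disagreement with the transcript is at step 10, where the value should be r3 = 2.

step 10, r3 = 2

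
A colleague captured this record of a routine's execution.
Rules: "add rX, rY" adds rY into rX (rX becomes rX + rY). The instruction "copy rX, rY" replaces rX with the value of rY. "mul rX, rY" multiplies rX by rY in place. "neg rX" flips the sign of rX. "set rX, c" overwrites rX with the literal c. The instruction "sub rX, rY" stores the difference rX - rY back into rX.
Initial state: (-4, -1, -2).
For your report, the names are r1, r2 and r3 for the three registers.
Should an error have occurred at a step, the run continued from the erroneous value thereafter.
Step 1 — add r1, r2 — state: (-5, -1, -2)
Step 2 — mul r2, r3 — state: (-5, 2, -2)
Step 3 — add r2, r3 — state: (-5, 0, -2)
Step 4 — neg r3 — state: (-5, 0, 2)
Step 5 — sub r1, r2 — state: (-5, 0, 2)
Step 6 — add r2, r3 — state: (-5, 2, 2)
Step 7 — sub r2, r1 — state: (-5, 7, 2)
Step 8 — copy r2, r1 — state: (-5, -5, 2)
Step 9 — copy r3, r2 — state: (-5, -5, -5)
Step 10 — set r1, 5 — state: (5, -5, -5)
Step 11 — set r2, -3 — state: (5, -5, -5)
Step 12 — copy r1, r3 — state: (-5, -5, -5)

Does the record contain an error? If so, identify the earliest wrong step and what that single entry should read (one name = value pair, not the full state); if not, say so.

step 11, r2 = -3

Recomputing the run from the initial state:
step 1: r1 = -5, r2 = -1, r3 = -2
step 2: r1 = -5, r2 = 2, r3 = -2
step 3: r1 = -5, r2 = 0, r3 = -2
step 4: r1 = -5, r2 = 0, r3 = 2
step 5: r1 = -5, r2 = 0, r3 = 2
step 6: r1 = -5, r2 = 2, r3 = 2
step 7: r1 = -5, r2 = 7, r3 = 2
step 8: r1 = -5, r2 = -5, r3 = 2
step 9: r1 = -5, r2 = -5, r3 = -5
step 10: r1 = 5, r2 = -5, r3 = -5
step 11: r1 = 5, r2 = -3, r3 = -5
step 12: r1 = -5, r2 = -3, r3 = -5
The first disagreement with the record is at step 11, where the value should be r2 = -3.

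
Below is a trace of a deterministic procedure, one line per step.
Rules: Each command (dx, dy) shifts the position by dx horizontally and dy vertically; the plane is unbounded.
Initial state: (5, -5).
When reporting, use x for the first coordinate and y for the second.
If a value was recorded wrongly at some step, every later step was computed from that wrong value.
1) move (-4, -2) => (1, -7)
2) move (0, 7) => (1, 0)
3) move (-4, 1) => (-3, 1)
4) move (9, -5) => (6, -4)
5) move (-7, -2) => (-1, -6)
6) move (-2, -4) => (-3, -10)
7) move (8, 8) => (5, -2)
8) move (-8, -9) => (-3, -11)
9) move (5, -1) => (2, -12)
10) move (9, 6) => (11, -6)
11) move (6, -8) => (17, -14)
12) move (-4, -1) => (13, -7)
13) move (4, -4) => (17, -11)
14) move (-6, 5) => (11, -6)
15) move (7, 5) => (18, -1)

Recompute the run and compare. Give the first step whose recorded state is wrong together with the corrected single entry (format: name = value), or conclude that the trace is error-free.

step 12, y = -15

Step 1: x = 5 + (-4) = 1, y = -5 + (-2) = -7 — exactly as logged.
Step 2: x = 1 + (0) = 1, y = -7 + (7) = 0 — matches.
Step 3: x = 1 + (-4) = -3, y = 0 + (1) = 1 — same as recorded.
Step 4: x = -3 + (9) = 6, y = 1 + (-5) = -4 — agrees with the trace.
Step 5: x = 6 + (-7) = -1, y = -4 + (-2) = -6 — same as recorded.
Step 6: x = -1 + (-2) = -3, y = -6 + (-4) = -10 — in agreement.
Step 7: x = -3 + (8) = 5, y = -10 + (8) = -2 — verified.
Step 8: x = 5 + (-8) = -3, y = -2 + (-9) = -11 — no discrepancy.
Step 9: x = -3 + (5) = 2, y = -11 + (-1) = -12 — checks out.
Step 10: x = 2 + (9) = 11, y = -12 + (6) = -6 — checks out.
Step 11: x = 11 + (6) = 17, y = -6 + (-8) = -14 — exactly as logged.
Step 12: x = 17 + (-4) = 13, y = -14 + (-1) = -15 — the entry is off here.
First incorrect step: 12; the correct value is y = -15.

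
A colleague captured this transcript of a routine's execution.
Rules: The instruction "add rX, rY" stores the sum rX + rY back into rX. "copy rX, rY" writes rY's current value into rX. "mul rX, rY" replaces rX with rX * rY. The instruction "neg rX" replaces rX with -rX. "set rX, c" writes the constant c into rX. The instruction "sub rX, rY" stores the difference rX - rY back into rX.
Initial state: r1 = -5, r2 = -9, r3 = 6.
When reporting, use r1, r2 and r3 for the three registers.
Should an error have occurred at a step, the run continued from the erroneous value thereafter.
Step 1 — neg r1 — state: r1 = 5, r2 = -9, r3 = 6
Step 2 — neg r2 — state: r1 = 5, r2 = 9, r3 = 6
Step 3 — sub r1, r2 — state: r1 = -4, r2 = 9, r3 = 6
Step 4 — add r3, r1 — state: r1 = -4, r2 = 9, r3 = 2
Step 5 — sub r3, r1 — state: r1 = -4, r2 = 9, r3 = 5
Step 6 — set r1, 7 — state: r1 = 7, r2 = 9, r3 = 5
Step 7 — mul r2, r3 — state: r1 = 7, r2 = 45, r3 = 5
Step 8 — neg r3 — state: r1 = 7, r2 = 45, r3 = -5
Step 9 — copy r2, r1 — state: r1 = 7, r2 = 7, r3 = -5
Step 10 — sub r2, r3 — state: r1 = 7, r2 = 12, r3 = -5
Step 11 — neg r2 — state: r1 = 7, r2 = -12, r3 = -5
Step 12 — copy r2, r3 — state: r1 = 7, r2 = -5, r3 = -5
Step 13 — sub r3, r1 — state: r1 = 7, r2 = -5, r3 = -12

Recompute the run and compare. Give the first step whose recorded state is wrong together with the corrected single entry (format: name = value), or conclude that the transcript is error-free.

1. r1 = -(-5) = 5 (consistent with the transcript)
2. r2 = -(-9) = 9 (no discrepancy)
3. r1 = 5 - 9 = -4 (checks out)
4. r3 = 6 + -4 = 2 (agrees with the transcript)
5. r3 = 2 - -4 = 6 (first mismatch against the transcript)
The audit stops at step 5: the recorded entry is wrong and should be r3 = 6.

step 5, r3 = 6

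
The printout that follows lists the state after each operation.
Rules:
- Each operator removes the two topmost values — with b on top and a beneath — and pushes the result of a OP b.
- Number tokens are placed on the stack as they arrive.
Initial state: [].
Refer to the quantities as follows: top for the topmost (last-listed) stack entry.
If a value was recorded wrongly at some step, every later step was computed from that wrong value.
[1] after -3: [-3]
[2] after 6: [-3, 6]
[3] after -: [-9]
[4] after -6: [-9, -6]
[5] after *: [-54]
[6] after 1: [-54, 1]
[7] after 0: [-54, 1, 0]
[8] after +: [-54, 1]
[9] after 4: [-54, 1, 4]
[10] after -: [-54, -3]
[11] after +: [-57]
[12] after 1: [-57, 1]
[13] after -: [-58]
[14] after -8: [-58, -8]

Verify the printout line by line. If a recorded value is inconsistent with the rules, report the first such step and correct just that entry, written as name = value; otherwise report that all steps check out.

Step 1: push -3: top = -3 — consistent with the printout.
Step 2: push 6: top = 6 — confirmed correct.
Step 3: -3 - 6 = -9 — in agreement.
Step 4: push -6: top = -6 — confirmed correct.
Step 5: -9 * -6 = 54 — the recorded entry deviates here.
The earliest wrong entry is at step 5: it should read top = 54.

step 5, top = 54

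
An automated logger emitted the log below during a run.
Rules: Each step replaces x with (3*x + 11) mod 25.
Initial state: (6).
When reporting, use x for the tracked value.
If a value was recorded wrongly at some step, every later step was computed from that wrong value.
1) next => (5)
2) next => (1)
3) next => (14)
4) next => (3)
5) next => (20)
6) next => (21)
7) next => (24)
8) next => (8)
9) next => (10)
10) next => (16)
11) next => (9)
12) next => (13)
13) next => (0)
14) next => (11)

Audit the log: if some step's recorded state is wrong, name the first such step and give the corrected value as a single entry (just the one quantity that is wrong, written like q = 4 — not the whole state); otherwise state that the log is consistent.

Recomputing the run from the initial state:
step 1: x = 4
step 2: x = 23
step 3: x = 5
step 4: x = 1
step 5: x = 14
step 6: x = 3
step 7: x = 20
step 8: x = 21
step 9: x = 24
step 10: x = 8
step 11: x = 10
step 12: x = 16
step 13: x = 9
step 14: x = 13
The first disagreement with the log is at step 1, where the value should be x = 4.

step 1, x = 4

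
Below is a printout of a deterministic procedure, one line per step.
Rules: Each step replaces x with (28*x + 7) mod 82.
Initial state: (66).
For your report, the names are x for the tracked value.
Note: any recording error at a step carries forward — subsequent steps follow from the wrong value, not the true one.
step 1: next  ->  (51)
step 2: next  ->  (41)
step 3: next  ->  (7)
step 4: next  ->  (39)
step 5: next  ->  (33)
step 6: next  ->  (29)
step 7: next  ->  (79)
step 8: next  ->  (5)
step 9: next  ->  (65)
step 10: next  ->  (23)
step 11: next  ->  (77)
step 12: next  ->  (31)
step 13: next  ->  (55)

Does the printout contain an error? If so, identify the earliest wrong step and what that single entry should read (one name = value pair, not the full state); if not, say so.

Recomputing the run from the initial state:
step 1: x = 51
step 2: x = 41
step 3: x = 7
step 4: x = 39
step 5: x = 33
step 6: x = 29
step 7: x = 81
step 8: x = 61
step 9: x = 75
step 10: x = 57
step 11: x = 45
step 12: x = 37
step 13: x = 59
The first disagreement with the printout is at step 7, where the value should be x = 81.

step 7, x = 81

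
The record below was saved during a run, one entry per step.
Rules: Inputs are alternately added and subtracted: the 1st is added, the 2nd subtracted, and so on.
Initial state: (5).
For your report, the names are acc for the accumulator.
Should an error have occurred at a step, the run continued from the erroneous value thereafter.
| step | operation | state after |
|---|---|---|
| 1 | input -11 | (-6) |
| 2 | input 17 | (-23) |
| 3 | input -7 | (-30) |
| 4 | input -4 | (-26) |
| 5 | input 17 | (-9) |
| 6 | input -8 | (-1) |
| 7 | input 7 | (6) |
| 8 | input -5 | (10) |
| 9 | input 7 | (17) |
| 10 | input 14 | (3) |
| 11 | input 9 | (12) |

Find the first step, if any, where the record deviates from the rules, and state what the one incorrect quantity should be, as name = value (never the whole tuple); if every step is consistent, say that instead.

step 8, acc = 11

Recomputing the run from the initial state:
step 1: acc = -6
step 2: acc = -23
step 3: acc = -30
step 4: acc = -26
step 5: acc = -9
step 6: acc = -1
step 7: acc = 6
step 8: acc = 11
step 9: acc = 18
step 10: acc = 4
step 11: acc = 13
The first disagreement with the record is at step 8, where the value should be acc = 11.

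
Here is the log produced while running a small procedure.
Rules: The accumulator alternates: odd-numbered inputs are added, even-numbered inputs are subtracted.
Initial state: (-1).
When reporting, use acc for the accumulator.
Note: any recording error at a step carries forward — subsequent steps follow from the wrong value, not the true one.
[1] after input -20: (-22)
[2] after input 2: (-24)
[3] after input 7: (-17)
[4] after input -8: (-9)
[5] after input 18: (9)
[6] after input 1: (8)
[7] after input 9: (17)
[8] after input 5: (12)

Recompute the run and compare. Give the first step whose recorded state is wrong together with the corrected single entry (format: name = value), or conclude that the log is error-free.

Recomputing the run from the initial state:
step 1: acc = -21
step 2: acc = -23
step 3: acc = -16
step 4: acc = -8
step 5: acc = 10
step 6: acc = 9
step 7: acc = 18
step 8: acc = 13
The first disagreement with the log is at step 1, where the value should be acc = -21.

step 1, acc = -21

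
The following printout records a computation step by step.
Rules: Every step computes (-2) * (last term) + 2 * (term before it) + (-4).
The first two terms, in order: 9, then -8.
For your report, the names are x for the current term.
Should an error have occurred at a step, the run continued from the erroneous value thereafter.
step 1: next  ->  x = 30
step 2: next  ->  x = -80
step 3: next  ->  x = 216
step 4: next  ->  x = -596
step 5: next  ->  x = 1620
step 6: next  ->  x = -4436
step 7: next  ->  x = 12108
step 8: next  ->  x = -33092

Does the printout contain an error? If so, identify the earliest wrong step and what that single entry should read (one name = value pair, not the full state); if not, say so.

no error

Recomputing the run from the initial state:
step 1: x = 30
step 2: x = -80
step 3: x = 216
step 4: x = -596
step 5: x = 1620
step 6: x = -4436
step 7: x = 12108
step 8: x = -33092
This matches the printout at every step.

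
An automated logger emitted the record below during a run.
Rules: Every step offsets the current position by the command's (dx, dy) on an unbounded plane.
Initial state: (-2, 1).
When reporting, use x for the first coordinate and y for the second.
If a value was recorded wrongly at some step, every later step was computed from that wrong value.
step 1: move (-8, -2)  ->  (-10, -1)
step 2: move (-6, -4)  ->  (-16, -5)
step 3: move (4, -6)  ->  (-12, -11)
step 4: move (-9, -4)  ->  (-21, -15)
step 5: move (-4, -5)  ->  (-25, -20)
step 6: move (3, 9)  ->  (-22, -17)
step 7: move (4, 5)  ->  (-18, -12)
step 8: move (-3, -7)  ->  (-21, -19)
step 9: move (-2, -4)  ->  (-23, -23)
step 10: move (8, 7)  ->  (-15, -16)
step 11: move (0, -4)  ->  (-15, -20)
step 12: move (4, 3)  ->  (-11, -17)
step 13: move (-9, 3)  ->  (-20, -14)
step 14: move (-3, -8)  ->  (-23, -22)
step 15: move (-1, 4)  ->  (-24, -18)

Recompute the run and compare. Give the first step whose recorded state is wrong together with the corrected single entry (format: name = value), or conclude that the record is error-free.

Recomputing the run from the initial state:
step 1: x = -10, y = -1
step 2: x = -16, y = -5
step 3: x = -12, y = -11
step 4: x = -21, y = -15
step 5: x = -25, y = -20
step 6: x = -22, y = -11
step 7: x = -18, y = -6
step 8: x = -21, y = -13
step 9: x = -23, y = -17
step 10: x = -15, y = -10
step 11: x = -15, y = -14
step 12: x = -11, y = -11
step 13: x = -20, y = -8
step 14: x = -23, y = -16
step 15: x = -24, y = -12
The first disagreement with the record is at step 6, where the value should be y = -11.

step 6, y = -11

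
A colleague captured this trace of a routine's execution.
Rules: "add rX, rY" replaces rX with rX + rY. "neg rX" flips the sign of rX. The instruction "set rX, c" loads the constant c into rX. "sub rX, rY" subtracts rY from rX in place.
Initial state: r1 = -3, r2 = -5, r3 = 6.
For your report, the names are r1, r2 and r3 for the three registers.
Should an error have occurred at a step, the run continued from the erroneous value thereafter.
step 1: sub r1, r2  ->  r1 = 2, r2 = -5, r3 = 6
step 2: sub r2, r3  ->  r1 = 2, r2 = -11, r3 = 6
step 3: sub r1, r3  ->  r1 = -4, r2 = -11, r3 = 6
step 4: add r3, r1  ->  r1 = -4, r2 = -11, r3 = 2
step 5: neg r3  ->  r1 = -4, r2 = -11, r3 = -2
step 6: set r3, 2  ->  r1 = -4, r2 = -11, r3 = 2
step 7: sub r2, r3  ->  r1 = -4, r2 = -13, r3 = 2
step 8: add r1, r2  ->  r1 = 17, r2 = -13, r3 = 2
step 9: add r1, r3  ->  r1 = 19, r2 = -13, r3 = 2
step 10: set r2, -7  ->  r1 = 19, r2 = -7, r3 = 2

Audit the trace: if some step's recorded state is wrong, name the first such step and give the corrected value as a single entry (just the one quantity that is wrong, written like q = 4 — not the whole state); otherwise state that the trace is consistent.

step 1: r1 = -3 - -5 = 2 -> matches
step 2: r2 = -5 - 6 = -11 -> checks out
step 3: r1 = 2 - 6 = -4 -> matches
step 4: r3 = 6 + -4 = 2 -> checks out
step 5: r3 = -(2) = -2 -> exactly as logged
step 6: r3 = 2 -> confirmed correct
step 7: r2 = -11 - 2 = -13 -> confirmed correct
step 8: r1 = -4 + -13 = -17 -> a discrepancy with the trace
First deviation found at step 8; the corrected entry is r1 = -17.

step 8, r1 = -17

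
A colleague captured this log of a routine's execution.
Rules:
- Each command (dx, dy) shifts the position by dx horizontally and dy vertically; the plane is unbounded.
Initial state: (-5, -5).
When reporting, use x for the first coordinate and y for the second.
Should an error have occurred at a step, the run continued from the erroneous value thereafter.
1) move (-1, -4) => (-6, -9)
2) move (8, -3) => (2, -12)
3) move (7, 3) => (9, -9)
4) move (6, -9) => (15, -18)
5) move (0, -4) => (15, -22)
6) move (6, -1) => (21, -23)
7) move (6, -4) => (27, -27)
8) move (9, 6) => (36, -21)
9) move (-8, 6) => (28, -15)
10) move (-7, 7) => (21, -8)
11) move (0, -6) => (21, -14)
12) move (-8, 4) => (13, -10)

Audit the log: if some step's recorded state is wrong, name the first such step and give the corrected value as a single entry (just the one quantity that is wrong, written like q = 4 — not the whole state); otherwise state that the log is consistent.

no error

step 1: x = -5 + (-1) = -6, y = -5 + (-4) = -9 -> agrees with the log
step 2: x = -6 + (8) = 2, y = -9 + (-3) = -12 -> same as recorded
step 3: x = 2 + (7) = 9, y = -12 + (3) = -9 -> confirmed correct
step 4: x = 9 + (6) = 15, y = -9 + (-9) = -18 -> checks out
step 5: x = 15 + (0) = 15, y = -18 + (-4) = -22 -> verified
step 6: x = 15 + (6) = 21, y = -22 + (-1) = -23 -> exactly as logged
step 7: x = 21 + (6) = 27, y = -23 + (-4) = -27 -> consistent with the log
step 8: x = 27 + (9) = 36, y = -27 + (6) = -21 -> consistent with the log
step 9: x = 36 + (-8) = 28, y = -21 + (6) = -15 -> consistent with the log
step 10: x = 28 + (-7) = 21, y = -15 + (7) = -8 -> checks out
step 11: x = 21 + (0) = 21, y = -8 + (-6) = -14 -> same as recorded
step 12: x = 21 + (-8) = 13, y = -14 + (4) = -10 -> matches
Every step is consistent.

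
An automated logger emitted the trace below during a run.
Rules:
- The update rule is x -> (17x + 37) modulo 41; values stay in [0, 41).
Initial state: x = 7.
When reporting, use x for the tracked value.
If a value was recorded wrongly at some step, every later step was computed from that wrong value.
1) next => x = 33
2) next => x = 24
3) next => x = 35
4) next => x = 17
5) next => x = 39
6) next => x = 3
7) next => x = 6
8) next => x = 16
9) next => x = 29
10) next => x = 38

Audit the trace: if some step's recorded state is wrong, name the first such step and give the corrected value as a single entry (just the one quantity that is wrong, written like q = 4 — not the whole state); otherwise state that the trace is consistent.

step 9, x = 22

Recomputing the run from the initial state:
step 1: x = 33
step 2: x = 24
step 3: x = 35
step 4: x = 17
step 5: x = 39
step 6: x = 3
step 7: x = 6
step 8: x = 16
step 9: x = 22
step 10: x = 1
The first disagreement with the trace is at step 9, where the value should be x = 22.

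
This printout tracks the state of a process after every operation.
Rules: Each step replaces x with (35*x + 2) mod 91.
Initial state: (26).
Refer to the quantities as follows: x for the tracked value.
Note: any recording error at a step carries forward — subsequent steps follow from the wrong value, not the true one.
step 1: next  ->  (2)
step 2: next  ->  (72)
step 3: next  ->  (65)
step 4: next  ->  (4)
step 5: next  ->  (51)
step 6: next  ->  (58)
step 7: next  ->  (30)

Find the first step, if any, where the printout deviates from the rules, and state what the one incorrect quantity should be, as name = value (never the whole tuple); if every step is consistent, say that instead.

step 1: x = (35*26 + 2) mod 91 = 2 -> same as recorded
step 2: x = (35*2 + 2) mod 91 = 72 -> same as recorded
step 3: x = (35*72 + 2) mod 91 = 65 -> in agreement
step 4: x = (35*65 + 2) mod 91 = 2 -> the printout has a different value
The audit stops at step 4: the recorded entry is wrong and should be x = 2.

step 4, x = 2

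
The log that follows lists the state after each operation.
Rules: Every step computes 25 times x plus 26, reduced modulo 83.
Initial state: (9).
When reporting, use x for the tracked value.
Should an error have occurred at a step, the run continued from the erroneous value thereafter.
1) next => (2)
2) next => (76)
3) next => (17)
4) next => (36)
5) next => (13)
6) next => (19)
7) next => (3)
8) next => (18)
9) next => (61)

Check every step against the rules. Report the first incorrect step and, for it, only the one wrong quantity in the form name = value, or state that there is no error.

no error

Step 1: x = (25*9 + 26) mod 83 = 2 — agrees with the log.
Step 2: x = (25*2 + 26) mod 83 = 76 — agrees with the log.
Step 3: x = (25*76 + 26) mod 83 = 17 — matches.
Step 4: x = (25*17 + 26) mod 83 = 36 — agrees with the log.
Step 5: x = (25*36 + 26) mod 83 = 13 — verified.
Step 6: x = (25*13 + 26) mod 83 = 19 — agrees with the log.
Step 7: x = (25*19 + 26) mod 83 = 3 — confirmed correct.
Step 8: x = (25*3 + 26) mod 83 = 18 — no discrepancy.
Step 9: x = (25*18 + 26) mod 83 = 61 — consistent with the log.
Nothing is out of place; the run is error-free.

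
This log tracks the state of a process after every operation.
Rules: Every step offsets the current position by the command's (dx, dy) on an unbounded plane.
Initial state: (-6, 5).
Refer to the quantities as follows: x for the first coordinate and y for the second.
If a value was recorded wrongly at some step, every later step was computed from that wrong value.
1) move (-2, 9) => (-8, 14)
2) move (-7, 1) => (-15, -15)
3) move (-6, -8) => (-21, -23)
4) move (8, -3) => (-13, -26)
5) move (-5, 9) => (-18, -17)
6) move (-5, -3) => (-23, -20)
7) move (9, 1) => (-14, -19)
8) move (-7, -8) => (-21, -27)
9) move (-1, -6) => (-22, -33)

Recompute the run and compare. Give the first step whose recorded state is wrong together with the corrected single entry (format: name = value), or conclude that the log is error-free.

step 1: x = -6 + (-2) = -8, y = 5 + (9) = 14 -> consistent with the log
step 2: x = -8 + (-7) = -15, y = 14 + (1) = 15 -> this is not what the log shows
Step 2 is the first one off; corrected, y = 15.

step 2, y = 15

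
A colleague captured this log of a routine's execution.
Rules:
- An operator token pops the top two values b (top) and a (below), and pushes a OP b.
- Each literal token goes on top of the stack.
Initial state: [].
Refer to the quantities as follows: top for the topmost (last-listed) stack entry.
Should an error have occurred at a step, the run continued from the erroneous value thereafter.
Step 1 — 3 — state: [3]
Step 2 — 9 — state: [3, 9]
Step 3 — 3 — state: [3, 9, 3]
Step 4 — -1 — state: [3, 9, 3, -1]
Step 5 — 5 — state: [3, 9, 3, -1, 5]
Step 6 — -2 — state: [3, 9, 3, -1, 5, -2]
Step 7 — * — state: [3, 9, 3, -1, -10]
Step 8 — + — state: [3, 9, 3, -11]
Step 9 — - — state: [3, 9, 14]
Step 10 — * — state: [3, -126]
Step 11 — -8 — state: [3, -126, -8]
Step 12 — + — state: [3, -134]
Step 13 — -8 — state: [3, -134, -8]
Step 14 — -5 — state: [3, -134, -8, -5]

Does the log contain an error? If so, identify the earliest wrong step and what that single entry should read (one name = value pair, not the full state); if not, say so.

step 10, top = 126

1. push 3: top = 3 (confirmed correct)
2. push 9: top = 9 (checks out)
3. push 3: top = 3 (no discrepancy)
4. push -1: top = -1 (exactly as logged)
5. push 5: top = 5 (exactly as logged)
6. push -2: top = -2 (no discrepancy)
7. 5 * -2 = -10 (checks out)
8. -1 + -10 = -11 (in agreement)
9. 3 - -11 = 14 (confirmed correct)
10. 9 * 14 = 126 (not what was recorded)
That makes step 10 the first incorrect line — top = 126 is what it should show.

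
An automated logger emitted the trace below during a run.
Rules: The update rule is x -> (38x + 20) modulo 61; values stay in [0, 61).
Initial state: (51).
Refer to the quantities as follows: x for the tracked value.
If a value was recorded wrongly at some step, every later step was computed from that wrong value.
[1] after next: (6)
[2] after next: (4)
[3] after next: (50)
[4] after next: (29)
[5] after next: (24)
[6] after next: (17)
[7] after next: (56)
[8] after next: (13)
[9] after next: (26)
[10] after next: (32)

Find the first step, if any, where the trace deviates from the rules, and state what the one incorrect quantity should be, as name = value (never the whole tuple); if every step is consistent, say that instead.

Recomputing the run from the initial state:
step 1: x = 6
step 2: x = 4
step 3: x = 50
step 4: x = 29
step 5: x = 24
step 6: x = 17
step 7: x = 56
step 8: x = 13
step 9: x = 26
step 10: x = 32
This matches the trace at every step.

no error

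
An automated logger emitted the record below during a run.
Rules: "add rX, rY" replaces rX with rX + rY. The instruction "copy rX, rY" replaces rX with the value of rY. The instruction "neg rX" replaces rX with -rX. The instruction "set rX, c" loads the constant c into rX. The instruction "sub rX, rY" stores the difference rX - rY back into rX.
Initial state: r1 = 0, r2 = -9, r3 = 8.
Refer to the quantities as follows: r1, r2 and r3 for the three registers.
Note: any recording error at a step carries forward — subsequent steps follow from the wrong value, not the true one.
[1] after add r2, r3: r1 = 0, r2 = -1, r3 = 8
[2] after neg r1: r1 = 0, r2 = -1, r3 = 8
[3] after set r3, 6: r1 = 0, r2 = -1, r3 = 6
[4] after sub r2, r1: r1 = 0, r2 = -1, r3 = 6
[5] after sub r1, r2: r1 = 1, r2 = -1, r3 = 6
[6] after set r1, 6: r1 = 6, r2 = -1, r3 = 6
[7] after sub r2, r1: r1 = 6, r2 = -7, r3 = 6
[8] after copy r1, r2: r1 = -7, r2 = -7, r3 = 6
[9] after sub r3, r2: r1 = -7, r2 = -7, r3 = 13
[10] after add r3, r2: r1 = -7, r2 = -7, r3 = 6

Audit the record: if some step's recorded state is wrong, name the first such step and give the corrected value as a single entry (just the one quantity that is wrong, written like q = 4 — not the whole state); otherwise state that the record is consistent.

step 1: r2 = -9 + 8 = -1 -> confirmed correct
step 2: r1 = -(0) = 0 -> agrees with the record
step 3: r3 = 6 -> no discrepancy
step 4: r2 = -1 - 0 = -1 -> checks out
step 5: r1 = 0 - -1 = 1 -> matches
step 6: r1 = 6 -> confirmed correct
step 7: r2 = -1 - 6 = -7 -> verified
step 8: r1 = -7 -> confirmed correct
step 9: r3 = 6 - -7 = 13 -> checks out
step 10: r3 = 13 + -7 = 6 -> confirmed correct
Every step is consistent.

no error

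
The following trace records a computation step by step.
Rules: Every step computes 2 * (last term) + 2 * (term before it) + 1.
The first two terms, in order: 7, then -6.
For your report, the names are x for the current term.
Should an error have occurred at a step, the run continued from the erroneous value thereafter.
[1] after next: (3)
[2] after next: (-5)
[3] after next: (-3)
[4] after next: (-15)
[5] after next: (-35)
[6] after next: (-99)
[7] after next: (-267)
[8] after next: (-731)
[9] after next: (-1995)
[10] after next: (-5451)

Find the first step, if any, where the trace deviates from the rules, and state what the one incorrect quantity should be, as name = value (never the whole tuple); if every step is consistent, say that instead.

Recomputing the run from the initial state:
step 1: x = 3
step 2: x = -5
step 3: x = -3
step 4: x = -15
step 5: x = -35
step 6: x = -99
step 7: x = -267
step 8: x = -731
step 9: x = -1995
step 10: x = -5451
This matches the trace at every step.

no error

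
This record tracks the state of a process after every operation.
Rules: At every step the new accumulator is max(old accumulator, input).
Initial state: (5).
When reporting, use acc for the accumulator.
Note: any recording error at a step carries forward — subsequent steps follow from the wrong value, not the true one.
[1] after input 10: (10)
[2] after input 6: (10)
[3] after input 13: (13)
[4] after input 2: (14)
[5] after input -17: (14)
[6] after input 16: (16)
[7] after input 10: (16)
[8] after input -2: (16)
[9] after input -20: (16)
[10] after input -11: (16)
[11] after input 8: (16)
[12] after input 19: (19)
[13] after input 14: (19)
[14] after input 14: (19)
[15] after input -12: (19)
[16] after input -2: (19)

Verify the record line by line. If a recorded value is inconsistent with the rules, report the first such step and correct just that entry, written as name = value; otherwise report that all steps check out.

step 4, acc = 13

1. acc = max(5, 10) = 10 (consistent with the record)
2. acc = max(10, 6) = 10 (exactly as logged)
3. acc = max(10, 13) = 13 (checks out)
4. acc = max(13, 2) = 13 (the recorded entry deviates here)
The earliest wrong entry is at step 4: it should read acc = 13.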